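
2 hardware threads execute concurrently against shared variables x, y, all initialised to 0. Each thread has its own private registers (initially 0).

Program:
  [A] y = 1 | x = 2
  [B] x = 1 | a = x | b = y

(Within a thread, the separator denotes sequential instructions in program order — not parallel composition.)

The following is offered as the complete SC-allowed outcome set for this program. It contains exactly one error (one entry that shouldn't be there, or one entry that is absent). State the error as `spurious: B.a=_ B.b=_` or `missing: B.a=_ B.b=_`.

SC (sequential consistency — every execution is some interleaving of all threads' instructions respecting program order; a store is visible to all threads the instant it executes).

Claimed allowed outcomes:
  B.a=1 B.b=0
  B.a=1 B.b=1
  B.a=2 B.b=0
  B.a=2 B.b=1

outcome vector order: (B.a,B.b)
SC: 3 outcomes — {10, 11, 21}
claimed∖SC = {20}

spurious: B.a=2 B.b=0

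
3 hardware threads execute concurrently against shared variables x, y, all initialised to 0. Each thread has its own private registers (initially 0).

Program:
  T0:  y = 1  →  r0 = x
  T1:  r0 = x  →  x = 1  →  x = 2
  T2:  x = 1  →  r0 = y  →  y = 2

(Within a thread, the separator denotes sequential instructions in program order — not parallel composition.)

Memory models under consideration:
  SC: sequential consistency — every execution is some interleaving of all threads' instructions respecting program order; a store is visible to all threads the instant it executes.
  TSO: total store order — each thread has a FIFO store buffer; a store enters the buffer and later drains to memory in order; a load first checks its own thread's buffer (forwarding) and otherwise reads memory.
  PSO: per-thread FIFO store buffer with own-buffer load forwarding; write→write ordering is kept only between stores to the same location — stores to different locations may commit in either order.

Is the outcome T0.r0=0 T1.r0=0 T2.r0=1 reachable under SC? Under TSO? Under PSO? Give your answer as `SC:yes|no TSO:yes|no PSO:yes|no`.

outcome vector order: (T0.r0,T1.r0,T2.r0)
under SC → <0 0 1> <0 1 1> <1 0 0> <1 0 1> <1 1 0> <1 1 1> <2 0 0> <2 0 1> <2 1 0> <2 1 1>
under TSO → <0 0 0> <0 0 1> <0 1 0> <0 1 1> <1 0 0> <1 0 1> <1 1 0> <1 1 1> <2 0 0> <2 0 1> <2 1 0> <2 1 1>
under PSO → <0 0 0> <0 0 1> <0 1 0> <0 1 1> <1 0 0> <1 0 1> <1 1 0> <1 1 1> <2 0 0> <2 0 1> <2 1 0> <2 1 1>
target <0 0 1> ∈ {SC,TSO,PSO}

SC:yes TSO:yes PSO:yes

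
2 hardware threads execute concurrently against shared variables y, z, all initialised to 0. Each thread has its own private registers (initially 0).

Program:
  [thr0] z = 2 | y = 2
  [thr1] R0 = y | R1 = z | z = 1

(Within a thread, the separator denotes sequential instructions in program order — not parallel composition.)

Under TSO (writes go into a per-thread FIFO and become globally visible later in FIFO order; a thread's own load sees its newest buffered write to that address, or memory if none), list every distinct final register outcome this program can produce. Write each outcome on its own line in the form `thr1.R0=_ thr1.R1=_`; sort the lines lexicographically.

outcome vector order: (thr1.R0,thr1.R1)
|TSO outcomes| = 3

thr1.R0=0 thr1.R1=0
thr1.R0=0 thr1.R1=2
thr1.R0=2 thr1.R1=2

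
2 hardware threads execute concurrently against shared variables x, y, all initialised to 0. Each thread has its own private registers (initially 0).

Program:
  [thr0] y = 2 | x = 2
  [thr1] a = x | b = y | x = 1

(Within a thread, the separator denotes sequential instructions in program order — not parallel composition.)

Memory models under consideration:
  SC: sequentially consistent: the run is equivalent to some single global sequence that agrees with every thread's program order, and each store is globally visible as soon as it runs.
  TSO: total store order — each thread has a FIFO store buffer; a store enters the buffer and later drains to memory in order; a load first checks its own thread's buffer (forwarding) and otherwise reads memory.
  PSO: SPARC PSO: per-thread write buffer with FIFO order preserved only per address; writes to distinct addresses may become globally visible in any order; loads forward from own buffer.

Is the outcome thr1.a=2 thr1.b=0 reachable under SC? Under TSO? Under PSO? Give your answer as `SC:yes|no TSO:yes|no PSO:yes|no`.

outcome vector order: (thr1.a,thr1.b)
under SC → 00; 02; 22
under TSO → 00; 02; 22
under PSO → 00; 02; 20; 22
target 20 ∈ {PSO}

SC:no TSO:no PSO:yes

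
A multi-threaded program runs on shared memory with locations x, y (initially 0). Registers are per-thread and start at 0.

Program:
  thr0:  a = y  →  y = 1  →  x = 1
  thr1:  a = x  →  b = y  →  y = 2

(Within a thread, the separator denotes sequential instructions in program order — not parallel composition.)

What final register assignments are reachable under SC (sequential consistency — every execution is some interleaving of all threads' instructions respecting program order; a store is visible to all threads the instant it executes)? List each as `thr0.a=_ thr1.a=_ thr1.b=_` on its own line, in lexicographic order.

thr0.a=0 thr1.a=0 thr1.b=0
thr0.a=0 thr1.a=0 thr1.b=1
thr0.a=0 thr1.a=1 thr1.b=1
thr0.a=2 thr1.a=0 thr1.b=0

outcome vector order: (thr0.a,thr1.a,thr1.b)
|SC outcomes| = 4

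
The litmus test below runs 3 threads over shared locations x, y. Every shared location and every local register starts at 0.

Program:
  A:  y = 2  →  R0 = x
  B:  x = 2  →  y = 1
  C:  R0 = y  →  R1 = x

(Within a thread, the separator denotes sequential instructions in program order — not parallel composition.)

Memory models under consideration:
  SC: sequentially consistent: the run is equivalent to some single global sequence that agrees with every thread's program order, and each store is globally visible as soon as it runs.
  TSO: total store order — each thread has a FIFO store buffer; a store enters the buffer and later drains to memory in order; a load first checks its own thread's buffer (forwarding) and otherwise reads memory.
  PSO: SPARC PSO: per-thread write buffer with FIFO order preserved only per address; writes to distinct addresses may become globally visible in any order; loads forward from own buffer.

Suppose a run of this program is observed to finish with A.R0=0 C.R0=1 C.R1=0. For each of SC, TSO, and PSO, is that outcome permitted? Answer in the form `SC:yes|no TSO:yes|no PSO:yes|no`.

outcome vector order: (A.R0,C.R0,C.R1)
SC (10): (0,0,0) (0,0,2) (0,1,2) (0,2,0) (0,2,2) (2,0,0) (2,0,2) (2,1,2) (2,2,0) (2,2,2)
TSO (10): (0,0,0) (0,0,2) (0,1,2) (0,2,0) (0,2,2) (2,0,0) (2,0,2) (2,1,2) (2,2,0) (2,2,2)
PSO (12): (0,0,0) (0,0,2) (0,1,0) (0,1,2) (0,2,0) (0,2,2) (2,0,0) (2,0,2) (2,1,0) (2,1,2) (2,2,0) (2,2,2)
target (0,1,0) ∈ {PSO}

SC:no TSO:no PSO:yes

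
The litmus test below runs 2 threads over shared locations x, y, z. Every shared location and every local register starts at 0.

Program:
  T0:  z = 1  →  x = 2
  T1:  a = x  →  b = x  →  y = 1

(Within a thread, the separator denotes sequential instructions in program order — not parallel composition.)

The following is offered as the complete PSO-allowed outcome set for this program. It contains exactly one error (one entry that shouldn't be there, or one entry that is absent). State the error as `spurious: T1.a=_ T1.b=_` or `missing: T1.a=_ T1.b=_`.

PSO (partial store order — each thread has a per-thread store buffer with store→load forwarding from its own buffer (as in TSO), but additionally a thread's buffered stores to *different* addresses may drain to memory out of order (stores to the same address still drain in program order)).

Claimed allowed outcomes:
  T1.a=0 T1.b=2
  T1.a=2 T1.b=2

missing: T1.a=0 T1.b=0

outcome vector order: (T1.a,T1.b)
PSO: 3 outcomes — {<0 0> <0 2> <2 2>}
PSO∖claimed = {<0 0>}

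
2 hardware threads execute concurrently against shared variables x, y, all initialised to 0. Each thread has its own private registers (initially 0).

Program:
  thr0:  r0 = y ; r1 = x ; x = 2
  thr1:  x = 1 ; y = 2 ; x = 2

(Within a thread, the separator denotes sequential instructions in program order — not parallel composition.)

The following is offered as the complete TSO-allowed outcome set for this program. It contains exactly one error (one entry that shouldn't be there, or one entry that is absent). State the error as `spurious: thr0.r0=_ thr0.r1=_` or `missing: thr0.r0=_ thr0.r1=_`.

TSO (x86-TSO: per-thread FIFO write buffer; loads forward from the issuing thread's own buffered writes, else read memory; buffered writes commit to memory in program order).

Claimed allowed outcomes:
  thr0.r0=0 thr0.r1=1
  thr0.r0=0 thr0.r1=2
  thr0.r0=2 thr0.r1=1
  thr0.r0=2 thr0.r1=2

outcome vector order: (thr0.r0,thr0.r1)
TSO (5): <0 0> <0 1> <0 2> <2 1> <2 2>
TSO∖claimed = {<0 0>}

missing: thr0.r0=0 thr0.r1=0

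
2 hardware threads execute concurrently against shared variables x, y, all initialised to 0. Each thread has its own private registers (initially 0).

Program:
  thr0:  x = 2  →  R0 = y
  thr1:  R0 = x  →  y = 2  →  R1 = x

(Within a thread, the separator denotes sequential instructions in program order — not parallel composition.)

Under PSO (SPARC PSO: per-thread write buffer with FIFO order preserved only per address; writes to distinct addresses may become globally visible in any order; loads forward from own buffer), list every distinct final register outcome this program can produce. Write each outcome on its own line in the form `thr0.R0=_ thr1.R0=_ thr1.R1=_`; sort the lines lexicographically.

thr0.R0=0 thr1.R0=0 thr1.R1=0
thr0.R0=0 thr1.R0=0 thr1.R1=2
thr0.R0=0 thr1.R0=2 thr1.R1=2
thr0.R0=2 thr1.R0=0 thr1.R1=0
thr0.R0=2 thr1.R0=0 thr1.R1=2
thr0.R0=2 thr1.R0=2 thr1.R1=2

outcome vector order: (thr0.R0,thr1.R0,thr1.R1)
|PSO outcomes| = 6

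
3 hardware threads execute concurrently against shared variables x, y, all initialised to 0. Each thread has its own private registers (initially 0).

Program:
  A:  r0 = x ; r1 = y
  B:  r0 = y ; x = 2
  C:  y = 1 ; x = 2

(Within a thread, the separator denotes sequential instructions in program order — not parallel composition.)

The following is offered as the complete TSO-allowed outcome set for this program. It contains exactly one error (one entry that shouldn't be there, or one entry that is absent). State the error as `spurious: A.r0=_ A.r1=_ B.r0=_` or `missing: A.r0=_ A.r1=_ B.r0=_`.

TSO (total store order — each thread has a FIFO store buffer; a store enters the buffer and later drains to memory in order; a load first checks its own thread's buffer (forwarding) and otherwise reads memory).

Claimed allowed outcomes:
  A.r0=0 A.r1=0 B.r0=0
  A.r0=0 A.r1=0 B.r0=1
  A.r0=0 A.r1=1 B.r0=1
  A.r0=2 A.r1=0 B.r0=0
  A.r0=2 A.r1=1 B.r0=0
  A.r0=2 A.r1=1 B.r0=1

missing: A.r0=0 A.r1=1 B.r0=0

outcome vector order: (A.r0,A.r1,B.r0)
TSO: 7 outcomes — {000 001 010 011 200 210 211}
TSO∖claimed = {010}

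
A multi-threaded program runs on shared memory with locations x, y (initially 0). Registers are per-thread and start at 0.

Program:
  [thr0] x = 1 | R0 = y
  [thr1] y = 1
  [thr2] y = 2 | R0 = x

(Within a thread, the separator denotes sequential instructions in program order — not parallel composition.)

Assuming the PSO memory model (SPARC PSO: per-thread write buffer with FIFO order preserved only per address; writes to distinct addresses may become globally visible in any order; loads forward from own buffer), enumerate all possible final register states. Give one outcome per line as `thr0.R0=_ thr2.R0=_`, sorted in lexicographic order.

outcome vector order: (thr0.R0,thr2.R0)
|PSO outcomes| = 6

thr0.R0=0 thr2.R0=0
thr0.R0=0 thr2.R0=1
thr0.R0=1 thr2.R0=0
thr0.R0=1 thr2.R0=1
thr0.R0=2 thr2.R0=0
thr0.R0=2 thr2.R0=1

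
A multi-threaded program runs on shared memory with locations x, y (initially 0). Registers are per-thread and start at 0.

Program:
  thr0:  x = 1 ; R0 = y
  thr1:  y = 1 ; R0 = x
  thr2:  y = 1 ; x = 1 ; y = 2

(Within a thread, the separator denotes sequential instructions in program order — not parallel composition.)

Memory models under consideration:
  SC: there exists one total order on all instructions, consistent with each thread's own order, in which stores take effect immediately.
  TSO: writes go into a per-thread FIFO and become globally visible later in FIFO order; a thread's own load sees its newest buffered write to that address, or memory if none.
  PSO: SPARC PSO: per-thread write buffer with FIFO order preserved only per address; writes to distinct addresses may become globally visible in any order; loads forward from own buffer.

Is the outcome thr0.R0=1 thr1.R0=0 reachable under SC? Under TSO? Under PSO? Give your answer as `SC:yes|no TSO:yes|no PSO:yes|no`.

SC:yes TSO:yes PSO:yes

outcome vector order: (thr0.R0,thr1.R0)
[SC] allowed = {01; 10; 11; 20; 21}
[TSO] allowed = {00; 01; 10; 11; 20; 21}
[PSO] allowed = {00; 01; 10; 11; 20; 21}
target 10 ∈ {SC,TSO,PSO}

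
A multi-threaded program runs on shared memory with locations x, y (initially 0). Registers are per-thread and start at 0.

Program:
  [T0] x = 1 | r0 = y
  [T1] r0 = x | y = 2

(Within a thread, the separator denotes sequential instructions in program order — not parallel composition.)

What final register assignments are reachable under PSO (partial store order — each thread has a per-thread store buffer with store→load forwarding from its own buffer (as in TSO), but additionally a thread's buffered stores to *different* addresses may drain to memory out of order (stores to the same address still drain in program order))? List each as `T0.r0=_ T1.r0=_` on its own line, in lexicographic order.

T0.r0=0 T1.r0=0
T0.r0=0 T1.r0=1
T0.r0=2 T1.r0=0
T0.r0=2 T1.r0=1

outcome vector order: (T0.r0,T1.r0)
|PSO outcomes| = 4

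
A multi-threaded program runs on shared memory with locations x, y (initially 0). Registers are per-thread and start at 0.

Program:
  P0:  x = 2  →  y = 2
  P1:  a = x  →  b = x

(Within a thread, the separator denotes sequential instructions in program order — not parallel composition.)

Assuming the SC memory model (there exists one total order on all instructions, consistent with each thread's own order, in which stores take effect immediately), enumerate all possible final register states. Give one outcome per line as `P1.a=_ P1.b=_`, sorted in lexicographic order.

P1.a=0 P1.b=0
P1.a=0 P1.b=2
P1.a=2 P1.b=2

outcome vector order: (P1.a,P1.b)
|SC outcomes| = 3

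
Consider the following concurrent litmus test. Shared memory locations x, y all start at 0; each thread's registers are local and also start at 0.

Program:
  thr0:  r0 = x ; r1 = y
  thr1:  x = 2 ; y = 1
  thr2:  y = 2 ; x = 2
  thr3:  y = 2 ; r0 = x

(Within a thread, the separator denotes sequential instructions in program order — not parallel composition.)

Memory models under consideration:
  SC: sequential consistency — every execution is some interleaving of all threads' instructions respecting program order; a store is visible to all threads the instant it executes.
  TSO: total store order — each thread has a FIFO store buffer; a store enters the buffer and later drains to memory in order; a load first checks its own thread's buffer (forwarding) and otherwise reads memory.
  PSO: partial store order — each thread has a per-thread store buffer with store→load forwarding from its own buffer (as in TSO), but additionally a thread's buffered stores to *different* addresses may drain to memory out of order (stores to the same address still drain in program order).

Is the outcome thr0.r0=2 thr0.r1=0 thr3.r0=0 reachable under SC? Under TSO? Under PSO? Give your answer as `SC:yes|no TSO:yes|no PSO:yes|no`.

SC:no TSO:yes PSO:yes

outcome vector order: (thr0.r0,thr0.r1,thr3.r0)
SC (11): 0/0/0, 0/0/2, 0/1/0, 0/1/2, 0/2/0, 0/2/2, 2/0/2, 2/1/0, 2/1/2, 2/2/0, 2/2/2
TSO (12): 0/0/0, 0/0/2, 0/1/0, 0/1/2, 0/2/0, 0/2/2, 2/0/0, 2/0/2, 2/1/0, 2/1/2, 2/2/0, 2/2/2
PSO (12): 0/0/0, 0/0/2, 0/1/0, 0/1/2, 0/2/0, 0/2/2, 2/0/0, 2/0/2, 2/1/0, 2/1/2, 2/2/0, 2/2/2
target 2/0/0 ∈ {TSO,PSO}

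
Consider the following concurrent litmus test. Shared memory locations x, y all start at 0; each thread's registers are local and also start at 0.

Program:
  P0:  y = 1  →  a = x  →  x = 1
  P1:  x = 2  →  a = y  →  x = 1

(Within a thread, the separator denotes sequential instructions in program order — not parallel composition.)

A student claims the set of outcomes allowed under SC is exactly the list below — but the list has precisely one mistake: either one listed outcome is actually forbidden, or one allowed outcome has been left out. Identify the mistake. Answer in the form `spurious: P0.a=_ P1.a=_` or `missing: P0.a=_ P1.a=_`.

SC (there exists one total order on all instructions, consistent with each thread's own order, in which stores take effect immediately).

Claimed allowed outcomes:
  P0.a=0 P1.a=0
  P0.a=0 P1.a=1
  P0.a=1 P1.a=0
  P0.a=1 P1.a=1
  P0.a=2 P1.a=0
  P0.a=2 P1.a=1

outcome vector order: (P0.a,P1.a)
under SC → 0/1 1/0 1/1 2/0 2/1
claimed∖SC = {0/0}

spurious: P0.a=0 P1.a=0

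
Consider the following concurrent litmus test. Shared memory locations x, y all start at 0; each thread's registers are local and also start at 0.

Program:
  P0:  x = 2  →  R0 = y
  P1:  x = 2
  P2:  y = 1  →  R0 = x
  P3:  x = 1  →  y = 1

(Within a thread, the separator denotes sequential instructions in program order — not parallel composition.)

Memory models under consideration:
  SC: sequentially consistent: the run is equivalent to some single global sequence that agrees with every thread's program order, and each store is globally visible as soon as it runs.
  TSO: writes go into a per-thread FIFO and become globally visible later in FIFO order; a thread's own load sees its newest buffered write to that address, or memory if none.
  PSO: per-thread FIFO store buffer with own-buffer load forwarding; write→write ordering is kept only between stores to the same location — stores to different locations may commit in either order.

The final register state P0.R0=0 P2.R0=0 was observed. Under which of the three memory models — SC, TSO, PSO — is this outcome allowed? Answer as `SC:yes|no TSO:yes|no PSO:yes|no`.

outcome vector order: (P0.R0,P2.R0)
SC: 5 outcomes — {01 02 10 11 12}
TSO: 6 outcomes — {00 01 02 10 11 12}
PSO: 6 outcomes — {00 01 02 10 11 12}
target 00 ∈ {TSO,PSO}

SC:no TSO:yes PSO:yes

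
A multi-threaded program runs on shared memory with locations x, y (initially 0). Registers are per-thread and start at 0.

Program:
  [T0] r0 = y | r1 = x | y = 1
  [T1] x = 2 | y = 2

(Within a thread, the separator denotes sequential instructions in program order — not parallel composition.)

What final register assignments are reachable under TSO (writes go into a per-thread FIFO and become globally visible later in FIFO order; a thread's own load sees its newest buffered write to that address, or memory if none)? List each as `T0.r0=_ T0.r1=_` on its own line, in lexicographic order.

T0.r0=0 T0.r1=0
T0.r0=0 T0.r1=2
T0.r0=2 T0.r1=2

outcome vector order: (T0.r0,T0.r1)
|TSO outcomes| = 3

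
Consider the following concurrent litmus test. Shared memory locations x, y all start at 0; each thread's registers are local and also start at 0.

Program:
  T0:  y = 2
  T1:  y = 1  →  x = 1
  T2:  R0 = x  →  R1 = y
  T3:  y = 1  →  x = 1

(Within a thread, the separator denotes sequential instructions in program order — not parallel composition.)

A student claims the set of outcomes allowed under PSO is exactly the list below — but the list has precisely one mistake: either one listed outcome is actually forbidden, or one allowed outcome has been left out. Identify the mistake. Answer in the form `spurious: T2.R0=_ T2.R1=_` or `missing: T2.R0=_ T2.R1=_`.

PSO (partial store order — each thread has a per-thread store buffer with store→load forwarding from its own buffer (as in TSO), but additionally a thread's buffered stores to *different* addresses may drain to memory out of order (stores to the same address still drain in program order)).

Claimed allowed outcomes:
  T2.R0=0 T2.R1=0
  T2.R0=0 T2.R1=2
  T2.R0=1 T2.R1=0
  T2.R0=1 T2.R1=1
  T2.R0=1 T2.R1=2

missing: T2.R0=0 T2.R1=1

outcome vector order: (T2.R0,T2.R1)
under PSO → 00, 01, 02, 10, 11, 12
PSO∖claimed = {01}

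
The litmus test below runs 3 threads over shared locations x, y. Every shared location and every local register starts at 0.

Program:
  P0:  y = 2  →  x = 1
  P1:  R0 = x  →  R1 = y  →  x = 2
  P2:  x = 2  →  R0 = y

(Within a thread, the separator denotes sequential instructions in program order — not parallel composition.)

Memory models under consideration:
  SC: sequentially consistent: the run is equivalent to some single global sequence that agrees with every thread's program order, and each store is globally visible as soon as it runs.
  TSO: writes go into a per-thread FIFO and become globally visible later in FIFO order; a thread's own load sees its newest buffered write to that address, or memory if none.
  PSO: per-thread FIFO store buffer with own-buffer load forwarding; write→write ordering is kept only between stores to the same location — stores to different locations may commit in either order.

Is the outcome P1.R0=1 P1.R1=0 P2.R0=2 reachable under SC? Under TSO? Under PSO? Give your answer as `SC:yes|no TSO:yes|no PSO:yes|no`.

outcome vector order: (P1.R0,P1.R1,P2.R0)
under SC → <0 0 0> <0 0 2> <0 2 0> <0 2 2> <1 2 0> <1 2 2> <2 0 0> <2 0 2> <2 2 0> <2 2 2>
under TSO → <0 0 0> <0 0 2> <0 2 0> <0 2 2> <1 2 0> <1 2 2> <2 0 0> <2 0 2> <2 2 0> <2 2 2>
under PSO → <0 0 0> <0 0 2> <0 2 0> <0 2 2> <1 0 0> <1 0 2> <1 2 0> <1 2 2> <2 0 0> <2 0 2> <2 2 0> <2 2 2>
target <1 0 2> ∈ {PSO}

SC:no TSO:no PSO:yes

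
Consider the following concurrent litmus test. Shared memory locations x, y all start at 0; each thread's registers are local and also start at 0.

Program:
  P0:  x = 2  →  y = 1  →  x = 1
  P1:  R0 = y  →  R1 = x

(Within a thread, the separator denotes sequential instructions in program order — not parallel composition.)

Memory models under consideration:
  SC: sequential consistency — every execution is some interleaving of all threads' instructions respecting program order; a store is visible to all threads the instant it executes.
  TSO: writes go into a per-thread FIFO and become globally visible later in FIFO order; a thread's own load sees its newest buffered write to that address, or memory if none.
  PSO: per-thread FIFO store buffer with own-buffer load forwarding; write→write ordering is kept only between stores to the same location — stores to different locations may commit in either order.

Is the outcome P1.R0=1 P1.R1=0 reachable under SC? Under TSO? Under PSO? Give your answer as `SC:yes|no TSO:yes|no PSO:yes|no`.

outcome vector order: (P1.R0,P1.R1)
SC (5): (0,0) (0,1) (0,2) (1,1) (1,2)
TSO (5): (0,0) (0,1) (0,2) (1,1) (1,2)
PSO (6): (0,0) (0,1) (0,2) (1,0) (1,1) (1,2)
target (1,0) ∈ {PSO}

SC:no TSO:no PSO:yes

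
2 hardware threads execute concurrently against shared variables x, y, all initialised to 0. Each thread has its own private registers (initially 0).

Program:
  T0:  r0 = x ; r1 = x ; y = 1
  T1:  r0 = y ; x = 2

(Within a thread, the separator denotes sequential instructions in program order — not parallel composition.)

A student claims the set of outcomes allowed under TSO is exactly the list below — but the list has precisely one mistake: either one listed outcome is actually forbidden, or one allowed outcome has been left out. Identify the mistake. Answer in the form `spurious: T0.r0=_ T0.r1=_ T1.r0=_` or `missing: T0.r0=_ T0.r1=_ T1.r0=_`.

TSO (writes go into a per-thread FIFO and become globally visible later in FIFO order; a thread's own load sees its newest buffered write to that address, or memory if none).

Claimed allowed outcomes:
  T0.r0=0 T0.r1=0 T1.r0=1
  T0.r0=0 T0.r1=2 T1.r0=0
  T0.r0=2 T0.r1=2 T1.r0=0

missing: T0.r0=0 T0.r1=0 T1.r0=0

outcome vector order: (T0.r0,T0.r1,T1.r0)
TSO (4): 0/0/0; 0/0/1; 0/2/0; 2/2/0
TSO∖claimed = {0/0/0}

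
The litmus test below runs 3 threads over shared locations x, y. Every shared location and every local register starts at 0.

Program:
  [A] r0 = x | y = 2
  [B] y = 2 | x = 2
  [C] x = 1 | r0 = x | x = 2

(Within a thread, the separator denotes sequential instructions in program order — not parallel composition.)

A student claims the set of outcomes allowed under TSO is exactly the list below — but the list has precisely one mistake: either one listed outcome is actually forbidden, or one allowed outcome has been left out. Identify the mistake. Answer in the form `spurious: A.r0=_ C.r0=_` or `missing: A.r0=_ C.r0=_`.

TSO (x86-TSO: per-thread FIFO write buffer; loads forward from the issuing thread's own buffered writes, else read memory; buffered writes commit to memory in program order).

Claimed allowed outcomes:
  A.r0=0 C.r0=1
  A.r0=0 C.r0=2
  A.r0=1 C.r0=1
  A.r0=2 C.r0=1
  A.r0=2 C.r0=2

missing: A.r0=1 C.r0=2

outcome vector order: (A.r0,C.r0)
[TSO] allowed = {0/1; 0/2; 1/1; 1/2; 2/1; 2/2}
TSO∖claimed = {1/2}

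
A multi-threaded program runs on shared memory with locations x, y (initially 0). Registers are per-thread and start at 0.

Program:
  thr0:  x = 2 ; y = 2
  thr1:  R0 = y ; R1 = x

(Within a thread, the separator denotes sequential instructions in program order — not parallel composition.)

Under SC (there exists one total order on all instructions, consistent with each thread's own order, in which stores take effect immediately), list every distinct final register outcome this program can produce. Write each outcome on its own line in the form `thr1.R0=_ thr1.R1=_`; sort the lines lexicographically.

thr1.R0=0 thr1.R1=0
thr1.R0=0 thr1.R1=2
thr1.R0=2 thr1.R1=2

outcome vector order: (thr1.R0,thr1.R1)
|SC outcomes| = 3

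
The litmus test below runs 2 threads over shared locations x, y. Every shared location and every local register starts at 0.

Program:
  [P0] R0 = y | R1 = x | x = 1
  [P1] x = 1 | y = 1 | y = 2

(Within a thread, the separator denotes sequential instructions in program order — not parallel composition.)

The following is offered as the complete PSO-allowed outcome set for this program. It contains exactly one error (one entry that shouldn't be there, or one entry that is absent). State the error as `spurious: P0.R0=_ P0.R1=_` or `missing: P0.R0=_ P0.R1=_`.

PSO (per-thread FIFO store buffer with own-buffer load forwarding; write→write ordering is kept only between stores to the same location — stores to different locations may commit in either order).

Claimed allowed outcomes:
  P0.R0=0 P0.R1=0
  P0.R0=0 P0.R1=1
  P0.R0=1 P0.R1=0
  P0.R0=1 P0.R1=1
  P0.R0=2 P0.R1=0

outcome vector order: (P0.R0,P0.R1)
PSO (6): (0,0) (0,1) (1,0) (1,1) (2,0) (2,1)
PSO∖claimed = {(2,1)}

missing: P0.R0=2 P0.R1=1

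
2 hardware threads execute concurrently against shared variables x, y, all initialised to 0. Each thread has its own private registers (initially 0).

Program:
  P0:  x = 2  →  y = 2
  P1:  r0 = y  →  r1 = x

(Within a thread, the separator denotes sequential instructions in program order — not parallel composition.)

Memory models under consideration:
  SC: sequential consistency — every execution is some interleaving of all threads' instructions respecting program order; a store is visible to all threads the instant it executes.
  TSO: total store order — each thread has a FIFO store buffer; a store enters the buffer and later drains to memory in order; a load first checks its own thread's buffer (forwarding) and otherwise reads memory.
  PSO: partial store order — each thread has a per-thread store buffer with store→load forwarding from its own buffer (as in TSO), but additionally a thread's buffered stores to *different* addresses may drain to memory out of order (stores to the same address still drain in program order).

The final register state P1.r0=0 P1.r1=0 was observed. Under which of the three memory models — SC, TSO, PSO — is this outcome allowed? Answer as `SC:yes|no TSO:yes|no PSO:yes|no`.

SC:yes TSO:yes PSO:yes

outcome vector order: (P1.r0,P1.r1)
SC: 3 outcomes — {<0 0>, <0 2>, <2 2>}
TSO: 3 outcomes — {<0 0>, <0 2>, <2 2>}
PSO: 4 outcomes — {<0 0>, <0 2>, <2 0>, <2 2>}
target <0 0> ∈ {SC,TSO,PSO}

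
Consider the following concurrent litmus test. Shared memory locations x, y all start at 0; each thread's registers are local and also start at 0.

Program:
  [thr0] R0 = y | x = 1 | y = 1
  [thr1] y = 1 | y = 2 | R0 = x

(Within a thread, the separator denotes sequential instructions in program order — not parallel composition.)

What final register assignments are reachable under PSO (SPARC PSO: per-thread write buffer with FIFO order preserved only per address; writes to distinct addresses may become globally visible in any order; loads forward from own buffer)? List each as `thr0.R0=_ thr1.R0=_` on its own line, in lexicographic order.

thr0.R0=0 thr1.R0=0
thr0.R0=0 thr1.R0=1
thr0.R0=1 thr1.R0=0
thr0.R0=1 thr1.R0=1
thr0.R0=2 thr1.R0=0
thr0.R0=2 thr1.R0=1

outcome vector order: (thr0.R0,thr1.R0)
|PSO outcomes| = 6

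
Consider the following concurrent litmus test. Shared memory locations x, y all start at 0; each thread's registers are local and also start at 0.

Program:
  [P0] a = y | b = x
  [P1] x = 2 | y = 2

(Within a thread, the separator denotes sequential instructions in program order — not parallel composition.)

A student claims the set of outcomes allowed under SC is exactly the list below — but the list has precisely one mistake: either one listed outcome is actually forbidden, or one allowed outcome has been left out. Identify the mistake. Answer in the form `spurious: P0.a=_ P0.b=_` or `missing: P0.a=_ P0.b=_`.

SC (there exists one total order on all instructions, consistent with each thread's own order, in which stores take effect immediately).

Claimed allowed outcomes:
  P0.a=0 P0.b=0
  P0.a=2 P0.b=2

missing: P0.a=0 P0.b=2

outcome vector order: (P0.a,P0.b)
[SC] allowed = {<0 0> <0 2> <2 2>}
SC∖claimed = {<0 2>}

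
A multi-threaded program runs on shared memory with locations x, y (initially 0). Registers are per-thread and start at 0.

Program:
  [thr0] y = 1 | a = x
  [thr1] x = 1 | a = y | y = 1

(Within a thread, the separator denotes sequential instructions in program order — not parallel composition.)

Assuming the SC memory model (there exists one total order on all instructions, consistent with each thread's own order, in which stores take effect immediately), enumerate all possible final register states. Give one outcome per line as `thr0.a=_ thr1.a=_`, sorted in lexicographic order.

outcome vector order: (thr0.a,thr1.a)
|SC outcomes| = 3

thr0.a=0 thr1.a=1
thr0.a=1 thr1.a=0
thr0.a=1 thr1.a=1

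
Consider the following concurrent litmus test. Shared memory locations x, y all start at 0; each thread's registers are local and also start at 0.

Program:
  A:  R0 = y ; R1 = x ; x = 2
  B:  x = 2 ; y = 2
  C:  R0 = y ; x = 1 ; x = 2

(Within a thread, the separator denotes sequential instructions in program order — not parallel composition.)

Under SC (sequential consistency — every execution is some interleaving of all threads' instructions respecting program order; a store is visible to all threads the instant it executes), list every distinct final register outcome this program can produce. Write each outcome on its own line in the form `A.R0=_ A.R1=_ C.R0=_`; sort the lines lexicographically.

outcome vector order: (A.R0,A.R1,C.R0)
|SC outcomes| = 10

A.R0=0 A.R1=0 C.R0=0
A.R0=0 A.R1=0 C.R0=2
A.R0=0 A.R1=1 C.R0=0
A.R0=0 A.R1=1 C.R0=2
A.R0=0 A.R1=2 C.R0=0
A.R0=0 A.R1=2 C.R0=2
A.R0=2 A.R1=1 C.R0=0
A.R0=2 A.R1=1 C.R0=2
A.R0=2 A.R1=2 C.R0=0
A.R0=2 A.R1=2 C.R0=2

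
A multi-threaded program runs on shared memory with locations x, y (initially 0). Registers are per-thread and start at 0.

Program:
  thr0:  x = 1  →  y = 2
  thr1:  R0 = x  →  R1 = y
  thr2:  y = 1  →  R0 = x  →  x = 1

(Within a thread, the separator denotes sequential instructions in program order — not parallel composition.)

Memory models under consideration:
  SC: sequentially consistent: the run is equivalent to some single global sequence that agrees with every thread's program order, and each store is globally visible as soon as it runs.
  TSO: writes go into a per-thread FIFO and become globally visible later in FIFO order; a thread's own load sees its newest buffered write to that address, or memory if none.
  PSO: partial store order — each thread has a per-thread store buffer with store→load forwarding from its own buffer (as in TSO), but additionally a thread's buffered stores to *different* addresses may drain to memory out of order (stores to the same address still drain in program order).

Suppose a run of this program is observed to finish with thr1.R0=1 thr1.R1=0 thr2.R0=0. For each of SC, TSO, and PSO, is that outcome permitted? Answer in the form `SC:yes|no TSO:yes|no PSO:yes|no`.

outcome vector order: (thr1.R0,thr1.R1,thr2.R0)
[SC] allowed = {000; 001; 010; 011; 020; 021; 101; 110; 111; 120; 121}
[TSO] allowed = {000; 001; 010; 011; 020; 021; 100; 101; 110; 111; 120; 121}
[PSO] allowed = {000; 001; 010; 011; 020; 021; 100; 101; 110; 111; 120; 121}
target 100 ∈ {TSO,PSO}

SC:no TSO:yes PSO:yes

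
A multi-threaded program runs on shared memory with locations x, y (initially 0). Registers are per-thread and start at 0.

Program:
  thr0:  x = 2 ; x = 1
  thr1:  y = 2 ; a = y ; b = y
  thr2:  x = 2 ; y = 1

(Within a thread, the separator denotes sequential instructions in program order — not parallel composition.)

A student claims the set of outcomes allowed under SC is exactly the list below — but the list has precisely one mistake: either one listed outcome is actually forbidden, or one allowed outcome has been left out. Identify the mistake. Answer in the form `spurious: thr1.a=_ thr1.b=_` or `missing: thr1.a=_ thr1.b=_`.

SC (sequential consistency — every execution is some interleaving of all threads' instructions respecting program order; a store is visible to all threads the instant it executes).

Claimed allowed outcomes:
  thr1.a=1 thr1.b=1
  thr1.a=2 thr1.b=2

outcome vector order: (thr1.a,thr1.b)
SC: 3 outcomes — {<1 1> <2 1> <2 2>}
SC∖claimed = {<2 1>}

missing: thr1.a=2 thr1.b=1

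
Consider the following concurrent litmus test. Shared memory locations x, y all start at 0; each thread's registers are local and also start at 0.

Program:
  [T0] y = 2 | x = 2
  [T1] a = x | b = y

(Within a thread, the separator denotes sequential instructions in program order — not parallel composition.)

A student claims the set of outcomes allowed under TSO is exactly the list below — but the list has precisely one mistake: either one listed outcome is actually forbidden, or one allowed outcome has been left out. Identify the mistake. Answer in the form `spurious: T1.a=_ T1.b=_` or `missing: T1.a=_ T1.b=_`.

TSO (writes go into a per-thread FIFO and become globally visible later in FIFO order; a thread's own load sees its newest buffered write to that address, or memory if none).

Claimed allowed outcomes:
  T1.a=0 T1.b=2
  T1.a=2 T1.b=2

outcome vector order: (T1.a,T1.b)
under TSO → (0,0); (0,2); (2,2)
TSO∖claimed = {(0,0)}

missing: T1.a=0 T1.b=0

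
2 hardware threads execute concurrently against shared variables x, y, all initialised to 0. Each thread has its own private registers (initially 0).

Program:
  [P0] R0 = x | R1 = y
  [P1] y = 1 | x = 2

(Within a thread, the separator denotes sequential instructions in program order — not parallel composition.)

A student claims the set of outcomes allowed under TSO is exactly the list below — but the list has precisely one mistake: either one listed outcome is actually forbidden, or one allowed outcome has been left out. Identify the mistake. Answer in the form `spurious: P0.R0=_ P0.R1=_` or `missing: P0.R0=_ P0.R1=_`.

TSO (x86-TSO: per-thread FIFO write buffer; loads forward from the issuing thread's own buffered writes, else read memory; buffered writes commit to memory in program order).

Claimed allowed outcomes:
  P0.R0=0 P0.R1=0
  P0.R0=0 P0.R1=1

missing: P0.R0=2 P0.R1=1

outcome vector order: (P0.R0,P0.R1)
under TSO → (0,0); (0,1); (2,1)
TSO∖claimed = {(2,1)}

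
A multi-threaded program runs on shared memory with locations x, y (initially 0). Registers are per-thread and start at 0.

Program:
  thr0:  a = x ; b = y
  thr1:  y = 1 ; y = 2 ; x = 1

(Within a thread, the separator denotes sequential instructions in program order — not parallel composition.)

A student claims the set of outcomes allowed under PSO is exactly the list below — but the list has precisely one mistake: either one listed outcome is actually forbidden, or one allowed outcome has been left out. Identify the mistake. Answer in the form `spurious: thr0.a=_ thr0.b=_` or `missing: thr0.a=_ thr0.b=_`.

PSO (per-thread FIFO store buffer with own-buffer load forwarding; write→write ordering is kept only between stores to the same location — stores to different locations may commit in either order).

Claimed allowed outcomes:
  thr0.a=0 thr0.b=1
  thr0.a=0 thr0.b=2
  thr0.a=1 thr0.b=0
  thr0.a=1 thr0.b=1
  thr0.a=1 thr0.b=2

outcome vector order: (thr0.a,thr0.b)
[PSO] allowed = {(0,0) (0,1) (0,2) (1,0) (1,1) (1,2)}
PSO∖claimed = {(0,0)}

missing: thr0.a=0 thr0.b=0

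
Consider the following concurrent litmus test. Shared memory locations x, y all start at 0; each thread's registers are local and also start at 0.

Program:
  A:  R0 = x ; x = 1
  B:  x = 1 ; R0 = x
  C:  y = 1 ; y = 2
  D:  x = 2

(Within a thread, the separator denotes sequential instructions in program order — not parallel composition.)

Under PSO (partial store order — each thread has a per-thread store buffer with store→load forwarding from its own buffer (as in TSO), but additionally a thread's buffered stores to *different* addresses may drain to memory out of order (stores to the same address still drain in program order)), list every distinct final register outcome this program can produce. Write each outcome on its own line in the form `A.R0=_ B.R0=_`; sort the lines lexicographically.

A.R0=0 B.R0=1
A.R0=0 B.R0=2
A.R0=1 B.R0=1
A.R0=1 B.R0=2
A.R0=2 B.R0=1
A.R0=2 B.R0=2

outcome vector order: (A.R0,B.R0)
|PSO outcomes| = 6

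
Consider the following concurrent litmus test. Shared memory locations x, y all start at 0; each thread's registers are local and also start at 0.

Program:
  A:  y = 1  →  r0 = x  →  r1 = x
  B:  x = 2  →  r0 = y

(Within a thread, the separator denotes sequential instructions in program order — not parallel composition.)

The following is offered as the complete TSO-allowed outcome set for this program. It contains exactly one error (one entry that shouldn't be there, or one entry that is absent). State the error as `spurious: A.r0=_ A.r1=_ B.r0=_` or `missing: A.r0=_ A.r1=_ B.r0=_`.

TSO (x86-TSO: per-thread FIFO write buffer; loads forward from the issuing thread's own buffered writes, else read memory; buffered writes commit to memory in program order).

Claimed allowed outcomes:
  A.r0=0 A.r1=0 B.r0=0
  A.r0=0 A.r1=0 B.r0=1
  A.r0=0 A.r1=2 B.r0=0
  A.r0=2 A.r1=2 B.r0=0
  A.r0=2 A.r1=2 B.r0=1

outcome vector order: (A.r0,A.r1,B.r0)
TSO: 6 outcomes — {0/0/0 0/0/1 0/2/0 0/2/1 2/2/0 2/2/1}
TSO∖claimed = {0/2/1}

missing: A.r0=0 A.r1=2 B.r0=1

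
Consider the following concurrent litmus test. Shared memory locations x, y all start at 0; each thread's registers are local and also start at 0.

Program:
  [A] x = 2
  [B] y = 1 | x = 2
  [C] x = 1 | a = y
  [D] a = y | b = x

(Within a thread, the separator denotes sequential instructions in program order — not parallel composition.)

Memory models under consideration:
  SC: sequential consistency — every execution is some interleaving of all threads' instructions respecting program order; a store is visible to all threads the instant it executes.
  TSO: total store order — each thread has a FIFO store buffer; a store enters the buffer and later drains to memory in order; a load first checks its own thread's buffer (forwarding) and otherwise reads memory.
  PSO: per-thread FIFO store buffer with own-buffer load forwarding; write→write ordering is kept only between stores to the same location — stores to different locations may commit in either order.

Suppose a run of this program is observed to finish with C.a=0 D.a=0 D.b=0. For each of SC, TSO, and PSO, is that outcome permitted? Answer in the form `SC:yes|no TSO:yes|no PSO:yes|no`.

outcome vector order: (C.a,D.a,D.b)
SC (11): 000; 001; 002; 011; 012; 100; 101; 102; 110; 111; 112
TSO (12): 000; 001; 002; 010; 011; 012; 100; 101; 102; 110; 111; 112
PSO (12): 000; 001; 002; 010; 011; 012; 100; 101; 102; 110; 111; 112
target 000 ∈ {SC,TSO,PSO}

SC:yes TSO:yes PSO:yes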